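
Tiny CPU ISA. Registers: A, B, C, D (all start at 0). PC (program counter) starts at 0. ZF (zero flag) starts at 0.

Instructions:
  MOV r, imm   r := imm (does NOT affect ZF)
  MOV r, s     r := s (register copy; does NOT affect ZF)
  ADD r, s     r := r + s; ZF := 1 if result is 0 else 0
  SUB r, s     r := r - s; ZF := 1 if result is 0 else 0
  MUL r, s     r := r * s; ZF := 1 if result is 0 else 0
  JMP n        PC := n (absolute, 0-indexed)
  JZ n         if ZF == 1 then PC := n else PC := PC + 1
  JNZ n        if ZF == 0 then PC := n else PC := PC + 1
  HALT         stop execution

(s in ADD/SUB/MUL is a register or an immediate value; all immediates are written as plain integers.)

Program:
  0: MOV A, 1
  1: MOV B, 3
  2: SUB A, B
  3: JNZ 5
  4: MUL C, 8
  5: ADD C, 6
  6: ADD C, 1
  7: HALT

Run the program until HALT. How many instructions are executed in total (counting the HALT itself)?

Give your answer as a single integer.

Step 1: PC=0 exec 'MOV A, 1'. After: A=1 B=0 C=0 D=0 ZF=0 PC=1
Step 2: PC=1 exec 'MOV B, 3'. After: A=1 B=3 C=0 D=0 ZF=0 PC=2
Step 3: PC=2 exec 'SUB A, B'. After: A=-2 B=3 C=0 D=0 ZF=0 PC=3
Step 4: PC=3 exec 'JNZ 5'. After: A=-2 B=3 C=0 D=0 ZF=0 PC=5
Step 5: PC=5 exec 'ADD C, 6'. After: A=-2 B=3 C=6 D=0 ZF=0 PC=6
Step 6: PC=6 exec 'ADD C, 1'. After: A=-2 B=3 C=7 D=0 ZF=0 PC=7
Step 7: PC=7 exec 'HALT'. After: A=-2 B=3 C=7 D=0 ZF=0 PC=7 HALTED
Total instructions executed: 7

Answer: 7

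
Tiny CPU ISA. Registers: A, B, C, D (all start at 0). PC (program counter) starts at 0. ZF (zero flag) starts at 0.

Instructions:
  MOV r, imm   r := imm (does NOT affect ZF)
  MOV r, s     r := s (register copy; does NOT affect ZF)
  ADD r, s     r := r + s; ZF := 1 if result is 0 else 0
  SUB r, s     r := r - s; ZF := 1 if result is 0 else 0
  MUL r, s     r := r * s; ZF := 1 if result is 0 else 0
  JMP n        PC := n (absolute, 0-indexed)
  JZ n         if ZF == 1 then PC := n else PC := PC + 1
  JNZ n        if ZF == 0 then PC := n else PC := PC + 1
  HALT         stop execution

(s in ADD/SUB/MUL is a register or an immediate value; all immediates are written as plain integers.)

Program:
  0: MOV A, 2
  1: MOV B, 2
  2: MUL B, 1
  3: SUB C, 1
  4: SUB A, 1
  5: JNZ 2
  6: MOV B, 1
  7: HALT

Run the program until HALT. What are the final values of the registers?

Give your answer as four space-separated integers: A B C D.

Answer: 0 1 -2 0

Derivation:
Step 1: PC=0 exec 'MOV A, 2'. After: A=2 B=0 C=0 D=0 ZF=0 PC=1
Step 2: PC=1 exec 'MOV B, 2'. After: A=2 B=2 C=0 D=0 ZF=0 PC=2
Step 3: PC=2 exec 'MUL B, 1'. After: A=2 B=2 C=0 D=0 ZF=0 PC=3
Step 4: PC=3 exec 'SUB C, 1'. After: A=2 B=2 C=-1 D=0 ZF=0 PC=4
Step 5: PC=4 exec 'SUB A, 1'. After: A=1 B=2 C=-1 D=0 ZF=0 PC=5
Step 6: PC=5 exec 'JNZ 2'. After: A=1 B=2 C=-1 D=0 ZF=0 PC=2
Step 7: PC=2 exec 'MUL B, 1'. After: A=1 B=2 C=-1 D=0 ZF=0 PC=3
Step 8: PC=3 exec 'SUB C, 1'. After: A=1 B=2 C=-2 D=0 ZF=0 PC=4
Step 9: PC=4 exec 'SUB A, 1'. After: A=0 B=2 C=-2 D=0 ZF=1 PC=5
Step 10: PC=5 exec 'JNZ 2'. After: A=0 B=2 C=-2 D=0 ZF=1 PC=6
Step 11: PC=6 exec 'MOV B, 1'. After: A=0 B=1 C=-2 D=0 ZF=1 PC=7
Step 12: PC=7 exec 'HALT'. After: A=0 B=1 C=-2 D=0 ZF=1 PC=7 HALTED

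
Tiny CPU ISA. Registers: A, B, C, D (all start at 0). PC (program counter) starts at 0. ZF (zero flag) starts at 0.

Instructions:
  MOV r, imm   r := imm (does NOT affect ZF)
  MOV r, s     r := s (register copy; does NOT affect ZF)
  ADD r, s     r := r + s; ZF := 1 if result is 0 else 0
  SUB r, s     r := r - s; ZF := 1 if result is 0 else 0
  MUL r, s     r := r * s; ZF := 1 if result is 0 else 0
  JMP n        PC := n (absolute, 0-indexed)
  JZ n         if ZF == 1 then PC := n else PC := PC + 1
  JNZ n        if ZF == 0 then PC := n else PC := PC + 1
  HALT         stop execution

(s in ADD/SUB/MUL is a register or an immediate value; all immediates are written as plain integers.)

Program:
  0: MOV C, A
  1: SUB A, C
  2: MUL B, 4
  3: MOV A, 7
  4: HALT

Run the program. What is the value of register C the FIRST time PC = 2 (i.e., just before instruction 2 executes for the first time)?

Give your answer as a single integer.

Step 1: PC=0 exec 'MOV C, A'. After: A=0 B=0 C=0 D=0 ZF=0 PC=1
Step 2: PC=1 exec 'SUB A, C'. After: A=0 B=0 C=0 D=0 ZF=1 PC=2
First time PC=2: C=0

0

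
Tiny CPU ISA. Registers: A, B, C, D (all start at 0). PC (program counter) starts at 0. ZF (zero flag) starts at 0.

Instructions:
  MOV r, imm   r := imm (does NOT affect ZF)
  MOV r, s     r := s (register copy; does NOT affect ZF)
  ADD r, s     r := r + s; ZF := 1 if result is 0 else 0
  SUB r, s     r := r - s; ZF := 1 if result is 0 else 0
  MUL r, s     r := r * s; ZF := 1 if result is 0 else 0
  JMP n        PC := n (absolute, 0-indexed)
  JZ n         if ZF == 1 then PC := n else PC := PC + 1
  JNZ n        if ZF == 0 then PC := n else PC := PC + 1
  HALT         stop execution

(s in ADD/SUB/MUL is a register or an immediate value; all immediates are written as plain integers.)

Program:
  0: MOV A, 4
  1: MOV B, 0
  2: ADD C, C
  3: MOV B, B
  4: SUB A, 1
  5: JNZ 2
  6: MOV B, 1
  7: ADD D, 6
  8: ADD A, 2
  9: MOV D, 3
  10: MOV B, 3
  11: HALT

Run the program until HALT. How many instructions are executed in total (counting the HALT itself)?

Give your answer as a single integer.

Step 1: PC=0 exec 'MOV A, 4'. After: A=4 B=0 C=0 D=0 ZF=0 PC=1
Step 2: PC=1 exec 'MOV B, 0'. After: A=4 B=0 C=0 D=0 ZF=0 PC=2
Step 3: PC=2 exec 'ADD C, C'. After: A=4 B=0 C=0 D=0 ZF=1 PC=3
Step 4: PC=3 exec 'MOV B, B'. After: A=4 B=0 C=0 D=0 ZF=1 PC=4
Step 5: PC=4 exec 'SUB A, 1'. After: A=3 B=0 C=0 D=0 ZF=0 PC=5
Step 6: PC=5 exec 'JNZ 2'. After: A=3 B=0 C=0 D=0 ZF=0 PC=2
Step 7: PC=2 exec 'ADD C, C'. After: A=3 B=0 C=0 D=0 ZF=1 PC=3
Step 8: PC=3 exec 'MOV B, B'. After: A=3 B=0 C=0 D=0 ZF=1 PC=4
Step 9: PC=4 exec 'SUB A, 1'. After: A=2 B=0 C=0 D=0 ZF=0 PC=5
Step 10: PC=5 exec 'JNZ 2'. After: A=2 B=0 C=0 D=0 ZF=0 PC=2
Step 11: PC=2 exec 'ADD C, C'. After: A=2 B=0 C=0 D=0 ZF=1 PC=3
Step 12: PC=3 exec 'MOV B, B'. After: A=2 B=0 C=0 D=0 ZF=1 PC=4
Step 13: PC=4 exec 'SUB A, 1'. After: A=1 B=0 C=0 D=0 ZF=0 PC=5
Step 14: PC=5 exec 'JNZ 2'. After: A=1 B=0 C=0 D=0 ZF=0 PC=2
Step 15: PC=2 exec 'ADD C, C'. After: A=1 B=0 C=0 D=0 ZF=1 PC=3
Step 16: PC=3 exec 'MOV B, B'. After: A=1 B=0 C=0 D=0 ZF=1 PC=4
Step 17: PC=4 exec 'SUB A, 1'. After: A=0 B=0 C=0 D=0 ZF=1 PC=5
Step 18: PC=5 exec 'JNZ 2'. After: A=0 B=0 C=0 D=0 ZF=1 PC=6
Step 19: PC=6 exec 'MOV B, 1'. After: A=0 B=1 C=0 D=0 ZF=1 PC=7
Step 20: PC=7 exec 'ADD D, 6'. After: A=0 B=1 C=0 D=6 ZF=0 PC=8
Step 21: PC=8 exec 'ADD A, 2'. After: A=2 B=1 C=0 D=6 ZF=0 PC=9
Step 22: PC=9 exec 'MOV D, 3'. After: A=2 B=1 C=0 D=3 ZF=0 PC=10
Step 23: PC=10 exec 'MOV B, 3'. After: A=2 B=3 C=0 D=3 ZF=0 PC=11
Step 24: PC=11 exec 'HALT'. After: A=2 B=3 C=0 D=3 ZF=0 PC=11 HALTED
Total instructions executed: 24

Answer: 24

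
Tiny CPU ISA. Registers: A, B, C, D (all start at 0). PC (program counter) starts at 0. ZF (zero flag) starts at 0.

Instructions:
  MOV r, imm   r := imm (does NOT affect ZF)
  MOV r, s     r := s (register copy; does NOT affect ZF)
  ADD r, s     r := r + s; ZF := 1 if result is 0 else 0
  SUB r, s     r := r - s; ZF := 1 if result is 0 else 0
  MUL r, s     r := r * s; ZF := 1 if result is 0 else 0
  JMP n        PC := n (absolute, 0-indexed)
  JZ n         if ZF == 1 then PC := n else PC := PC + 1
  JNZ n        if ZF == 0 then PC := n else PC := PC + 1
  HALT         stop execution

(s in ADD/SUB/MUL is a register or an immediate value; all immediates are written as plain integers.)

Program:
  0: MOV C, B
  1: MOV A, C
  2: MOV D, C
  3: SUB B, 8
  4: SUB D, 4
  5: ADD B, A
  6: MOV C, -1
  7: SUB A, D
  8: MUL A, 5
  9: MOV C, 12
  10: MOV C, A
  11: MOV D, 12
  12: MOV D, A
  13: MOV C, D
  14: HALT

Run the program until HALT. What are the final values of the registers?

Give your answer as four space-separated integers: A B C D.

Step 1: PC=0 exec 'MOV C, B'. After: A=0 B=0 C=0 D=0 ZF=0 PC=1
Step 2: PC=1 exec 'MOV A, C'. After: A=0 B=0 C=0 D=0 ZF=0 PC=2
Step 3: PC=2 exec 'MOV D, C'. After: A=0 B=0 C=0 D=0 ZF=0 PC=3
Step 4: PC=3 exec 'SUB B, 8'. After: A=0 B=-8 C=0 D=0 ZF=0 PC=4
Step 5: PC=4 exec 'SUB D, 4'. After: A=0 B=-8 C=0 D=-4 ZF=0 PC=5
Step 6: PC=5 exec 'ADD B, A'. After: A=0 B=-8 C=0 D=-4 ZF=0 PC=6
Step 7: PC=6 exec 'MOV C, -1'. After: A=0 B=-8 C=-1 D=-4 ZF=0 PC=7
Step 8: PC=7 exec 'SUB A, D'. After: A=4 B=-8 C=-1 D=-4 ZF=0 PC=8
Step 9: PC=8 exec 'MUL A, 5'. After: A=20 B=-8 C=-1 D=-4 ZF=0 PC=9
Step 10: PC=9 exec 'MOV C, 12'. After: A=20 B=-8 C=12 D=-4 ZF=0 PC=10
Step 11: PC=10 exec 'MOV C, A'. After: A=20 B=-8 C=20 D=-4 ZF=0 PC=11
Step 12: PC=11 exec 'MOV D, 12'. After: A=20 B=-8 C=20 D=12 ZF=0 PC=12
Step 13: PC=12 exec 'MOV D, A'. After: A=20 B=-8 C=20 D=20 ZF=0 PC=13
Step 14: PC=13 exec 'MOV C, D'. After: A=20 B=-8 C=20 D=20 ZF=0 PC=14
Step 15: PC=14 exec 'HALT'. After: A=20 B=-8 C=20 D=20 ZF=0 PC=14 HALTED

Answer: 20 -8 20 20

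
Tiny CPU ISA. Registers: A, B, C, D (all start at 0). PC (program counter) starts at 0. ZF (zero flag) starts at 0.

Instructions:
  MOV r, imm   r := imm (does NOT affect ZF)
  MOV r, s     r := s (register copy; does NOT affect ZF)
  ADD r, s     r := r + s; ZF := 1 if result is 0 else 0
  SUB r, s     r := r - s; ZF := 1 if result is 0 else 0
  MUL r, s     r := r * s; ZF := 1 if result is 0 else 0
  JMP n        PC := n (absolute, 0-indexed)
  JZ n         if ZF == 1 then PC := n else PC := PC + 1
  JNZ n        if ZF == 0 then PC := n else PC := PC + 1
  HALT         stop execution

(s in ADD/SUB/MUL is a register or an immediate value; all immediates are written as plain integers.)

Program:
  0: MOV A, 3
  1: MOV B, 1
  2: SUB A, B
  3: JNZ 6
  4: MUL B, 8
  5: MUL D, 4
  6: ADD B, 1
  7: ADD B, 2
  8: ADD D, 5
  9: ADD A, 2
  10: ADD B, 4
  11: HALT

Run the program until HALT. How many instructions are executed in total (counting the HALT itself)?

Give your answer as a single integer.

Step 1: PC=0 exec 'MOV A, 3'. After: A=3 B=0 C=0 D=0 ZF=0 PC=1
Step 2: PC=1 exec 'MOV B, 1'. After: A=3 B=1 C=0 D=0 ZF=0 PC=2
Step 3: PC=2 exec 'SUB A, B'. After: A=2 B=1 C=0 D=0 ZF=0 PC=3
Step 4: PC=3 exec 'JNZ 6'. After: A=2 B=1 C=0 D=0 ZF=0 PC=6
Step 5: PC=6 exec 'ADD B, 1'. After: A=2 B=2 C=0 D=0 ZF=0 PC=7
Step 6: PC=7 exec 'ADD B, 2'. After: A=2 B=4 C=0 D=0 ZF=0 PC=8
Step 7: PC=8 exec 'ADD D, 5'. After: A=2 B=4 C=0 D=5 ZF=0 PC=9
Step 8: PC=9 exec 'ADD A, 2'. After: A=4 B=4 C=0 D=5 ZF=0 PC=10
Step 9: PC=10 exec 'ADD B, 4'. After: A=4 B=8 C=0 D=5 ZF=0 PC=11
Step 10: PC=11 exec 'HALT'. After: A=4 B=8 C=0 D=5 ZF=0 PC=11 HALTED
Total instructions executed: 10

Answer: 10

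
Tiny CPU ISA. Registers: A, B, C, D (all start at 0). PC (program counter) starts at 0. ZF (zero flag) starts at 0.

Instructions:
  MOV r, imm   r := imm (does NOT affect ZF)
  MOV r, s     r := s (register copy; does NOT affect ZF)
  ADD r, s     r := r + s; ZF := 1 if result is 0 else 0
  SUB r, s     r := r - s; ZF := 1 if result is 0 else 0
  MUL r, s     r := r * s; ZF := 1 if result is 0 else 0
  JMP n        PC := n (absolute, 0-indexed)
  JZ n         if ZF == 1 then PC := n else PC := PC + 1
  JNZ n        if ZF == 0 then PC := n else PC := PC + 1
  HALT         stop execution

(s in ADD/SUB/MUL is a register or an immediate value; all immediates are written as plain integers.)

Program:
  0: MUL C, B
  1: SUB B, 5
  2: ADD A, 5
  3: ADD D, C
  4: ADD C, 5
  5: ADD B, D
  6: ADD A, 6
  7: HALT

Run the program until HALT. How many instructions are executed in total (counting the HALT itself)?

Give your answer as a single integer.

Step 1: PC=0 exec 'MUL C, B'. After: A=0 B=0 C=0 D=0 ZF=1 PC=1
Step 2: PC=1 exec 'SUB B, 5'. After: A=0 B=-5 C=0 D=0 ZF=0 PC=2
Step 3: PC=2 exec 'ADD A, 5'. After: A=5 B=-5 C=0 D=0 ZF=0 PC=3
Step 4: PC=3 exec 'ADD D, C'. After: A=5 B=-5 C=0 D=0 ZF=1 PC=4
Step 5: PC=4 exec 'ADD C, 5'. After: A=5 B=-5 C=5 D=0 ZF=0 PC=5
Step 6: PC=5 exec 'ADD B, D'. After: A=5 B=-5 C=5 D=0 ZF=0 PC=6
Step 7: PC=6 exec 'ADD A, 6'. After: A=11 B=-5 C=5 D=0 ZF=0 PC=7
Step 8: PC=7 exec 'HALT'. After: A=11 B=-5 C=5 D=0 ZF=0 PC=7 HALTED
Total instructions executed: 8

Answer: 8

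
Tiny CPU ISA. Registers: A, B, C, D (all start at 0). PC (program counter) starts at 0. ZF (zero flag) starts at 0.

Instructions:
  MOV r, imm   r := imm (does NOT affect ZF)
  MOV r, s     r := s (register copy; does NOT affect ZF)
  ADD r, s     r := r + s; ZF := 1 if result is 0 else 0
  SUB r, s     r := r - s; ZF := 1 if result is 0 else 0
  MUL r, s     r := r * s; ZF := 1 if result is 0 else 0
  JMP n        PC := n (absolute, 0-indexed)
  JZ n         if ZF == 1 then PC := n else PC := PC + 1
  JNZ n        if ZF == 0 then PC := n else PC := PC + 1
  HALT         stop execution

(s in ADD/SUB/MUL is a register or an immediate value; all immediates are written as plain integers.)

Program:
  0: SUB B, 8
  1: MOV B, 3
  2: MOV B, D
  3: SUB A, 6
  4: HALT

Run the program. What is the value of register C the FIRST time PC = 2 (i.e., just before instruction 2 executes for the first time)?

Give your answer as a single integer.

Step 1: PC=0 exec 'SUB B, 8'. After: A=0 B=-8 C=0 D=0 ZF=0 PC=1
Step 2: PC=1 exec 'MOV B, 3'. After: A=0 B=3 C=0 D=0 ZF=0 PC=2
First time PC=2: C=0

0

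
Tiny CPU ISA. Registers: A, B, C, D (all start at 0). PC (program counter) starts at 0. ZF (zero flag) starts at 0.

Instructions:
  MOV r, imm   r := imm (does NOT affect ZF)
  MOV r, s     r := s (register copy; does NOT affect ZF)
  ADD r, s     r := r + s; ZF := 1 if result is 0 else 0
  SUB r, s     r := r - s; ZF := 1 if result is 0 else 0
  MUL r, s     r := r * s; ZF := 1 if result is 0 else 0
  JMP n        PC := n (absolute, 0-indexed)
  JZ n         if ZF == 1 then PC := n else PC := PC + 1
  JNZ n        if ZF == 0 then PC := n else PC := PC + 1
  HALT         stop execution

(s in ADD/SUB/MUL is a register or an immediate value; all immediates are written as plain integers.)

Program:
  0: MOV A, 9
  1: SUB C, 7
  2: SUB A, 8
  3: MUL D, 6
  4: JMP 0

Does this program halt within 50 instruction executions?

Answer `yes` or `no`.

Step 1: PC=0 exec 'MOV A, 9'. After: A=9 B=0 C=0 D=0 ZF=0 PC=1
Step 2: PC=1 exec 'SUB C, 7'. After: A=9 B=0 C=-7 D=0 ZF=0 PC=2
Step 3: PC=2 exec 'SUB A, 8'. After: A=1 B=0 C=-7 D=0 ZF=0 PC=3
Step 4: PC=3 exec 'MUL D, 6'. After: A=1 B=0 C=-7 D=0 ZF=1 PC=4
Step 5: PC=4 exec 'JMP 0'. After: A=1 B=0 C=-7 D=0 ZF=1 PC=0
Step 6: PC=0 exec 'MOV A, 9'. After: A=9 B=0 C=-7 D=0 ZF=1 PC=1
Step 7: PC=1 exec 'SUB C, 7'. After: A=9 B=0 C=-14 D=0 ZF=0 PC=2
Step 8: PC=2 exec 'SUB A, 8'. After: A=1 B=0 C=-14 D=0 ZF=0 PC=3
Step 9: PC=3 exec 'MUL D, 6'. After: A=1 B=0 C=-14 D=0 ZF=1 PC=4
Step 10: PC=4 exec 'JMP 0'. After: A=1 B=0 C=-14 D=0 ZF=1 PC=0
Step 11: PC=0 exec 'MOV A, 9'. After: A=9 B=0 C=-14 D=0 ZF=1 PC=1
Step 12: PC=1 exec 'SUB C, 7'. After: A=9 B=0 C=-21 D=0 ZF=0 PC=2
Step 13: PC=2 exec 'SUB A, 8'. After: A=1 B=0 C=-21 D=0 ZF=0 PC=3
Step 14: PC=3 exec 'MUL D, 6'. After: A=1 B=0 C=-21 D=0 ZF=1 PC=4
Step 15: PC=4 exec 'JMP 0'. After: A=1 B=0 C=-21 D=0 ZF=1 PC=0
After 50 steps: not halted. PC revisits the same instructions with no path to HALT; will never halt.

Answer: no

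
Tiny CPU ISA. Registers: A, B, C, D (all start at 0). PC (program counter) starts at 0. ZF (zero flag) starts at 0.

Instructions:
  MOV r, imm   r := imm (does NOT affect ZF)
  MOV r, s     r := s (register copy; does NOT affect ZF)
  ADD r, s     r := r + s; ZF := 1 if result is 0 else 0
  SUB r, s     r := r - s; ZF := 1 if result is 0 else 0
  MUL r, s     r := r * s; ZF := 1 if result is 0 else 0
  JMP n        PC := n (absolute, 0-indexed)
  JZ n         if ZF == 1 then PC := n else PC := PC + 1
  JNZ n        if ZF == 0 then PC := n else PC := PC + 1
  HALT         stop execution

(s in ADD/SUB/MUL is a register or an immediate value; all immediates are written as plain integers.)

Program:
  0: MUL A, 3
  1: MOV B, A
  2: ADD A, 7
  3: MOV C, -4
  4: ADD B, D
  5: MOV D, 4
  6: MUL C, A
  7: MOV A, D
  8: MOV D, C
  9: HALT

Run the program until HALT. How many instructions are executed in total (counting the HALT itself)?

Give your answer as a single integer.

Answer: 10

Derivation:
Step 1: PC=0 exec 'MUL A, 3'. After: A=0 B=0 C=0 D=0 ZF=1 PC=1
Step 2: PC=1 exec 'MOV B, A'. After: A=0 B=0 C=0 D=0 ZF=1 PC=2
Step 3: PC=2 exec 'ADD A, 7'. After: A=7 B=0 C=0 D=0 ZF=0 PC=3
Step 4: PC=3 exec 'MOV C, -4'. After: A=7 B=0 C=-4 D=0 ZF=0 PC=4
Step 5: PC=4 exec 'ADD B, D'. After: A=7 B=0 C=-4 D=0 ZF=1 PC=5
Step 6: PC=5 exec 'MOV D, 4'. After: A=7 B=0 C=-4 D=4 ZF=1 PC=6
Step 7: PC=6 exec 'MUL C, A'. After: A=7 B=0 C=-28 D=4 ZF=0 PC=7
Step 8: PC=7 exec 'MOV A, D'. After: A=4 B=0 C=-28 D=4 ZF=0 PC=8
Step 9: PC=8 exec 'MOV D, C'. After: A=4 B=0 C=-28 D=-28 ZF=0 PC=9
Step 10: PC=9 exec 'HALT'. After: A=4 B=0 C=-28 D=-28 ZF=0 PC=9 HALTED
Total instructions executed: 10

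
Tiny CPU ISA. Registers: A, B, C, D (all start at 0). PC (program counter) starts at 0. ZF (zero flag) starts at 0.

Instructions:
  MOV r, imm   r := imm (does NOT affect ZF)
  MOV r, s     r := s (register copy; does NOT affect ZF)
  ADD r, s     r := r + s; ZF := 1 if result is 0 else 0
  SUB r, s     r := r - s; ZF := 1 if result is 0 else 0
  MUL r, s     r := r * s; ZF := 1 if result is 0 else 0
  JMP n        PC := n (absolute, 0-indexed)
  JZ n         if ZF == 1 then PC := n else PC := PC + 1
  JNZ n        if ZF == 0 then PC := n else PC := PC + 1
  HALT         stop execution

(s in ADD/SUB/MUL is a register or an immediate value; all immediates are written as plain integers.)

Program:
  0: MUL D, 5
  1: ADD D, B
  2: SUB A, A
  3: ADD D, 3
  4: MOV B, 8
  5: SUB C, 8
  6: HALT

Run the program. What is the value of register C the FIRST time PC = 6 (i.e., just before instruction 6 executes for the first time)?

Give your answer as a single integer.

Step 1: PC=0 exec 'MUL D, 5'. After: A=0 B=0 C=0 D=0 ZF=1 PC=1
Step 2: PC=1 exec 'ADD D, B'. After: A=0 B=0 C=0 D=0 ZF=1 PC=2
Step 3: PC=2 exec 'SUB A, A'. After: A=0 B=0 C=0 D=0 ZF=1 PC=3
Step 4: PC=3 exec 'ADD D, 3'. After: A=0 B=0 C=0 D=3 ZF=0 PC=4
Step 5: PC=4 exec 'MOV B, 8'. After: A=0 B=8 C=0 D=3 ZF=0 PC=5
Step 6: PC=5 exec 'SUB C, 8'. After: A=0 B=8 C=-8 D=3 ZF=0 PC=6
First time PC=6: C=-8

-8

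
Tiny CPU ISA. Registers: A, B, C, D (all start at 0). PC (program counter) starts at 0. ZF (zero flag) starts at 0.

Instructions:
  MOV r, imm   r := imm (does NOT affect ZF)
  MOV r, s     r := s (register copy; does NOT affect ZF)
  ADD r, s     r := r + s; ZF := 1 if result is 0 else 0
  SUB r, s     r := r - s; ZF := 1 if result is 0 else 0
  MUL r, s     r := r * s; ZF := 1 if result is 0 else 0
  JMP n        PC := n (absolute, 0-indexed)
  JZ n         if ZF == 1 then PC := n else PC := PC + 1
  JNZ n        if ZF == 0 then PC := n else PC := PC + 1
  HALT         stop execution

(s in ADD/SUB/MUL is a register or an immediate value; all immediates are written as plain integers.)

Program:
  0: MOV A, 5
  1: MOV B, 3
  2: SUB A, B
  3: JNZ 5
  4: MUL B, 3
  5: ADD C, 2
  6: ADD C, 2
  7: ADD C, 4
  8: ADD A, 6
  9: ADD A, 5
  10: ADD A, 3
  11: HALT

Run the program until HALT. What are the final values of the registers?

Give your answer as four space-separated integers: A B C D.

Step 1: PC=0 exec 'MOV A, 5'. After: A=5 B=0 C=0 D=0 ZF=0 PC=1
Step 2: PC=1 exec 'MOV B, 3'. After: A=5 B=3 C=0 D=0 ZF=0 PC=2
Step 3: PC=2 exec 'SUB A, B'. After: A=2 B=3 C=0 D=0 ZF=0 PC=3
Step 4: PC=3 exec 'JNZ 5'. After: A=2 B=3 C=0 D=0 ZF=0 PC=5
Step 5: PC=5 exec 'ADD C, 2'. After: A=2 B=3 C=2 D=0 ZF=0 PC=6
Step 6: PC=6 exec 'ADD C, 2'. After: A=2 B=3 C=4 D=0 ZF=0 PC=7
Step 7: PC=7 exec 'ADD C, 4'. After: A=2 B=3 C=8 D=0 ZF=0 PC=8
Step 8: PC=8 exec 'ADD A, 6'. After: A=8 B=3 C=8 D=0 ZF=0 PC=9
Step 9: PC=9 exec 'ADD A, 5'. After: A=13 B=3 C=8 D=0 ZF=0 PC=10
Step 10: PC=10 exec 'ADD A, 3'. After: A=16 B=3 C=8 D=0 ZF=0 PC=11
Step 11: PC=11 exec 'HALT'. After: A=16 B=3 C=8 D=0 ZF=0 PC=11 HALTED

Answer: 16 3 8 0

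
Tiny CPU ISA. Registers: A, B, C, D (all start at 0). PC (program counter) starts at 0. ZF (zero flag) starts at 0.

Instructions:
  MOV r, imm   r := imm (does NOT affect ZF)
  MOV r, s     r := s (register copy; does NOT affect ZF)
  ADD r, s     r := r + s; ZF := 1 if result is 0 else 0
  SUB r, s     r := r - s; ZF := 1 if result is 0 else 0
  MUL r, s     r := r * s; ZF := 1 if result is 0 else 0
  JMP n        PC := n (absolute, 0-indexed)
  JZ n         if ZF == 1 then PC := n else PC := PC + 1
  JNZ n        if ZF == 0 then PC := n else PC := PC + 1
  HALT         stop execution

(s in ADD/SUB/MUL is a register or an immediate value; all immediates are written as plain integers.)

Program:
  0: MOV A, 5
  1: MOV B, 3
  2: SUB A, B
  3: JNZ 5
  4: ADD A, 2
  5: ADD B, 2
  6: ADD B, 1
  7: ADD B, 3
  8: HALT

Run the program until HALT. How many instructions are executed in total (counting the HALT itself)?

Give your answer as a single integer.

Answer: 8

Derivation:
Step 1: PC=0 exec 'MOV A, 5'. After: A=5 B=0 C=0 D=0 ZF=0 PC=1
Step 2: PC=1 exec 'MOV B, 3'. After: A=5 B=3 C=0 D=0 ZF=0 PC=2
Step 3: PC=2 exec 'SUB A, B'. After: A=2 B=3 C=0 D=0 ZF=0 PC=3
Step 4: PC=3 exec 'JNZ 5'. After: A=2 B=3 C=0 D=0 ZF=0 PC=5
Step 5: PC=5 exec 'ADD B, 2'. After: A=2 B=5 C=0 D=0 ZF=0 PC=6
Step 6: PC=6 exec 'ADD B, 1'. After: A=2 B=6 C=0 D=0 ZF=0 PC=7
Step 7: PC=7 exec 'ADD B, 3'. After: A=2 B=9 C=0 D=0 ZF=0 PC=8
Step 8: PC=8 exec 'HALT'. After: A=2 B=9 C=0 D=0 ZF=0 PC=8 HALTED
Total instructions executed: 8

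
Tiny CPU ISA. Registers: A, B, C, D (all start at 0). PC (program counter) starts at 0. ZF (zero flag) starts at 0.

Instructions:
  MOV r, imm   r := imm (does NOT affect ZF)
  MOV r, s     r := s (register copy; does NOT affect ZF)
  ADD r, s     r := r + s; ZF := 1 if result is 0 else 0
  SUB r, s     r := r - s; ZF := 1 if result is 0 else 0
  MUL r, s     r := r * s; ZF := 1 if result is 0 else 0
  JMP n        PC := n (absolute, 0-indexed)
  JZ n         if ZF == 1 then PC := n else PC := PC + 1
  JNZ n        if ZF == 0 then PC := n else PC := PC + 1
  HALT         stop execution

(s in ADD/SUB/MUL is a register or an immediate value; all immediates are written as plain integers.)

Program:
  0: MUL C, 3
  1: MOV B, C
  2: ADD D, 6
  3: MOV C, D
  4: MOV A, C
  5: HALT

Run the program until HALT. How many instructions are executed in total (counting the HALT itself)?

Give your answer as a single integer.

Step 1: PC=0 exec 'MUL C, 3'. After: A=0 B=0 C=0 D=0 ZF=1 PC=1
Step 2: PC=1 exec 'MOV B, C'. After: A=0 B=0 C=0 D=0 ZF=1 PC=2
Step 3: PC=2 exec 'ADD D, 6'. After: A=0 B=0 C=0 D=6 ZF=0 PC=3
Step 4: PC=3 exec 'MOV C, D'. After: A=0 B=0 C=6 D=6 ZF=0 PC=4
Step 5: PC=4 exec 'MOV A, C'. After: A=6 B=0 C=6 D=6 ZF=0 PC=5
Step 6: PC=5 exec 'HALT'. After: A=6 B=0 C=6 D=6 ZF=0 PC=5 HALTED
Total instructions executed: 6

Answer: 6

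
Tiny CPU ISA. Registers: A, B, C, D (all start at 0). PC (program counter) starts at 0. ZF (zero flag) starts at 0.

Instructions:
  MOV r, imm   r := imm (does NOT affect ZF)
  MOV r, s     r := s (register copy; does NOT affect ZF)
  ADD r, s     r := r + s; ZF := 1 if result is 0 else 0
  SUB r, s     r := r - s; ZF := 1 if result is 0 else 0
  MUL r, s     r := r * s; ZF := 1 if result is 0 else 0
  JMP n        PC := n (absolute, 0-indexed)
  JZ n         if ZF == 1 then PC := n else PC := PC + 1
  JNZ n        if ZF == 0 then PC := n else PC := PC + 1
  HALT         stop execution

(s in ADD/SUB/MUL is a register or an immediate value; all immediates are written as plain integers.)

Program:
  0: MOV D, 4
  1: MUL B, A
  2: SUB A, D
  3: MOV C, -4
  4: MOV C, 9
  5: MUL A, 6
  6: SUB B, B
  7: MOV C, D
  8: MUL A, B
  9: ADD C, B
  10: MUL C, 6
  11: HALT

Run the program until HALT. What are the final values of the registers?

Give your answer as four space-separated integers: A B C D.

Step 1: PC=0 exec 'MOV D, 4'. After: A=0 B=0 C=0 D=4 ZF=0 PC=1
Step 2: PC=1 exec 'MUL B, A'. After: A=0 B=0 C=0 D=4 ZF=1 PC=2
Step 3: PC=2 exec 'SUB A, D'. After: A=-4 B=0 C=0 D=4 ZF=0 PC=3
Step 4: PC=3 exec 'MOV C, -4'. After: A=-4 B=0 C=-4 D=4 ZF=0 PC=4
Step 5: PC=4 exec 'MOV C, 9'. After: A=-4 B=0 C=9 D=4 ZF=0 PC=5
Step 6: PC=5 exec 'MUL A, 6'. After: A=-24 B=0 C=9 D=4 ZF=0 PC=6
Step 7: PC=6 exec 'SUB B, B'. After: A=-24 B=0 C=9 D=4 ZF=1 PC=7
Step 8: PC=7 exec 'MOV C, D'. After: A=-24 B=0 C=4 D=4 ZF=1 PC=8
Step 9: PC=8 exec 'MUL A, B'. After: A=0 B=0 C=4 D=4 ZF=1 PC=9
Step 10: PC=9 exec 'ADD C, B'. After: A=0 B=0 C=4 D=4 ZF=0 PC=10
Step 11: PC=10 exec 'MUL C, 6'. After: A=0 B=0 C=24 D=4 ZF=0 PC=11
Step 12: PC=11 exec 'HALT'. After: A=0 B=0 C=24 D=4 ZF=0 PC=11 HALTED

Answer: 0 0 24 4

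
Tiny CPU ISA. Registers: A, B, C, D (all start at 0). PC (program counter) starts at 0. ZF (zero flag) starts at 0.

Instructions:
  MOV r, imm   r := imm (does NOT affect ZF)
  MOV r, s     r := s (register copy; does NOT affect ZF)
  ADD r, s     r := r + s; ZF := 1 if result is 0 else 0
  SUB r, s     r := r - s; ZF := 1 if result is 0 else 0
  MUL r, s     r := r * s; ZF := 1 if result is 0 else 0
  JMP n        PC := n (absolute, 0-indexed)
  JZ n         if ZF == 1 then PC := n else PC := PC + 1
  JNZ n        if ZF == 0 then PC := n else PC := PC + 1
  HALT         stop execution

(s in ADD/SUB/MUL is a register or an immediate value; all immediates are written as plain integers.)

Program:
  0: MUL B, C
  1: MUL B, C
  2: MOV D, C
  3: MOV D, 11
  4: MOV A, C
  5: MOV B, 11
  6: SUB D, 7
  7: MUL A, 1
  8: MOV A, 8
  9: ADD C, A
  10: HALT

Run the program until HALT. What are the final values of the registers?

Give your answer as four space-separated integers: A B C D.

Answer: 8 11 8 4

Derivation:
Step 1: PC=0 exec 'MUL B, C'. After: A=0 B=0 C=0 D=0 ZF=1 PC=1
Step 2: PC=1 exec 'MUL B, C'. After: A=0 B=0 C=0 D=0 ZF=1 PC=2
Step 3: PC=2 exec 'MOV D, C'. After: A=0 B=0 C=0 D=0 ZF=1 PC=3
Step 4: PC=3 exec 'MOV D, 11'. After: A=0 B=0 C=0 D=11 ZF=1 PC=4
Step 5: PC=4 exec 'MOV A, C'. After: A=0 B=0 C=0 D=11 ZF=1 PC=5
Step 6: PC=5 exec 'MOV B, 11'. After: A=0 B=11 C=0 D=11 ZF=1 PC=6
Step 7: PC=6 exec 'SUB D, 7'. After: A=0 B=11 C=0 D=4 ZF=0 PC=7
Step 8: PC=7 exec 'MUL A, 1'. After: A=0 B=11 C=0 D=4 ZF=1 PC=8
Step 9: PC=8 exec 'MOV A, 8'. After: A=8 B=11 C=0 D=4 ZF=1 PC=9
Step 10: PC=9 exec 'ADD C, A'. After: A=8 B=11 C=8 D=4 ZF=0 PC=10
Step 11: PC=10 exec 'HALT'. After: A=8 B=11 C=8 D=4 ZF=0 PC=10 HALTED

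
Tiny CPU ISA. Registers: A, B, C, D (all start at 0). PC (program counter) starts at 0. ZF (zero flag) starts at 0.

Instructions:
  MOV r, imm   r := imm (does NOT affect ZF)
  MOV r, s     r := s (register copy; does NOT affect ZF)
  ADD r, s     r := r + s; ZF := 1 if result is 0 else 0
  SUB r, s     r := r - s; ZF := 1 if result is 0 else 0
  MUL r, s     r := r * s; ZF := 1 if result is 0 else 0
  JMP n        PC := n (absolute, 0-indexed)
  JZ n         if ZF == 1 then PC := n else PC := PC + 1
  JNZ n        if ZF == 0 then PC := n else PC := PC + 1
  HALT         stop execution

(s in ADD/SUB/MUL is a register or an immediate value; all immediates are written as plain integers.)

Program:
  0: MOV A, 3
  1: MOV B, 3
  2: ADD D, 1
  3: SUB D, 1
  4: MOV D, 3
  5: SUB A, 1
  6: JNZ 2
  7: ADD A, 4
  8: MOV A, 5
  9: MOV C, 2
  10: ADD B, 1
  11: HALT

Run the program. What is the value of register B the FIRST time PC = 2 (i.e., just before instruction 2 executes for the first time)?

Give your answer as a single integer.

Step 1: PC=0 exec 'MOV A, 3'. After: A=3 B=0 C=0 D=0 ZF=0 PC=1
Step 2: PC=1 exec 'MOV B, 3'. After: A=3 B=3 C=0 D=0 ZF=0 PC=2
First time PC=2: B=3

3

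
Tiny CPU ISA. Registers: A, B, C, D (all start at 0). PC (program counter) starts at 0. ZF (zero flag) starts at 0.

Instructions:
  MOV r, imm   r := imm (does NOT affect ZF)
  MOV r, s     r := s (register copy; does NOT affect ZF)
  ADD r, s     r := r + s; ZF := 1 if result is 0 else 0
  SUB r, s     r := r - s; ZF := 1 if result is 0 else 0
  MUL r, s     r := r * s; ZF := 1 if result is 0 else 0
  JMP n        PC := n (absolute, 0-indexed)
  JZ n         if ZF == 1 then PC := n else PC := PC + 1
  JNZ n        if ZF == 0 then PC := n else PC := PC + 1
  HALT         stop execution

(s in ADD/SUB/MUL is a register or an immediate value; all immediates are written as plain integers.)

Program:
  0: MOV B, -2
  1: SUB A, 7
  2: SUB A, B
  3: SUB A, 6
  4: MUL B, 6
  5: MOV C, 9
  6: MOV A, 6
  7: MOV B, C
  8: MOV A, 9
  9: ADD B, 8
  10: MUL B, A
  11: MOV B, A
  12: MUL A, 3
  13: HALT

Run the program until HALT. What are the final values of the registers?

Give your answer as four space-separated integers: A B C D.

Answer: 27 9 9 0

Derivation:
Step 1: PC=0 exec 'MOV B, -2'. After: A=0 B=-2 C=0 D=0 ZF=0 PC=1
Step 2: PC=1 exec 'SUB A, 7'. After: A=-7 B=-2 C=0 D=0 ZF=0 PC=2
Step 3: PC=2 exec 'SUB A, B'. After: A=-5 B=-2 C=0 D=0 ZF=0 PC=3
Step 4: PC=3 exec 'SUB A, 6'. After: A=-11 B=-2 C=0 D=0 ZF=0 PC=4
Step 5: PC=4 exec 'MUL B, 6'. After: A=-11 B=-12 C=0 D=0 ZF=0 PC=5
Step 6: PC=5 exec 'MOV C, 9'. After: A=-11 B=-12 C=9 D=0 ZF=0 PC=6
Step 7: PC=6 exec 'MOV A, 6'. After: A=6 B=-12 C=9 D=0 ZF=0 PC=7
Step 8: PC=7 exec 'MOV B, C'. After: A=6 B=9 C=9 D=0 ZF=0 PC=8
Step 9: PC=8 exec 'MOV A, 9'. After: A=9 B=9 C=9 D=0 ZF=0 PC=9
Step 10: PC=9 exec 'ADD B, 8'. After: A=9 B=17 C=9 D=0 ZF=0 PC=10
Step 11: PC=10 exec 'MUL B, A'. After: A=9 B=153 C=9 D=0 ZF=0 PC=11
Step 12: PC=11 exec 'MOV B, A'. After: A=9 B=9 C=9 D=0 ZF=0 PC=12
Step 13: PC=12 exec 'MUL A, 3'. After: A=27 B=9 C=9 D=0 ZF=0 PC=13
Step 14: PC=13 exec 'HALT'. After: A=27 B=9 C=9 D=0 ZF=0 PC=13 HALTED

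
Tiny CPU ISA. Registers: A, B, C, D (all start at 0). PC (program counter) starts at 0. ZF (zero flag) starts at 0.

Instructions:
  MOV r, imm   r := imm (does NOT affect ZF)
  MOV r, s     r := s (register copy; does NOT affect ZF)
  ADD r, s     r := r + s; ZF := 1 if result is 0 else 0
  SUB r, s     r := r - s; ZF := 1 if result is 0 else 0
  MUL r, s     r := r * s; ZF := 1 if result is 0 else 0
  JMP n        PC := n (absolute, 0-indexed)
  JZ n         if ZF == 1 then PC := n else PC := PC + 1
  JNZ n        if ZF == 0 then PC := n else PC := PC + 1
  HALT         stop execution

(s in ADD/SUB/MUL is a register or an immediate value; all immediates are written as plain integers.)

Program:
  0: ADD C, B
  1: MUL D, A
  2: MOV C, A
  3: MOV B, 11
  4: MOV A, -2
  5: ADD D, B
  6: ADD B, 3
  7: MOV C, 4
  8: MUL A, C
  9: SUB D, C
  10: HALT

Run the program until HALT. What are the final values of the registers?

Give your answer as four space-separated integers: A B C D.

Answer: -8 14 4 7

Derivation:
Step 1: PC=0 exec 'ADD C, B'. After: A=0 B=0 C=0 D=0 ZF=1 PC=1
Step 2: PC=1 exec 'MUL D, A'. After: A=0 B=0 C=0 D=0 ZF=1 PC=2
Step 3: PC=2 exec 'MOV C, A'. After: A=0 B=0 C=0 D=0 ZF=1 PC=3
Step 4: PC=3 exec 'MOV B, 11'. After: A=0 B=11 C=0 D=0 ZF=1 PC=4
Step 5: PC=4 exec 'MOV A, -2'. After: A=-2 B=11 C=0 D=0 ZF=1 PC=5
Step 6: PC=5 exec 'ADD D, B'. After: A=-2 B=11 C=0 D=11 ZF=0 PC=6
Step 7: PC=6 exec 'ADD B, 3'. After: A=-2 B=14 C=0 D=11 ZF=0 PC=7
Step 8: PC=7 exec 'MOV C, 4'. After: A=-2 B=14 C=4 D=11 ZF=0 PC=8
Step 9: PC=8 exec 'MUL A, C'. After: A=-8 B=14 C=4 D=11 ZF=0 PC=9
Step 10: PC=9 exec 'SUB D, C'. After: A=-8 B=14 C=4 D=7 ZF=0 PC=10
Step 11: PC=10 exec 'HALT'. After: A=-8 B=14 C=4 D=7 ZF=0 PC=10 HALTED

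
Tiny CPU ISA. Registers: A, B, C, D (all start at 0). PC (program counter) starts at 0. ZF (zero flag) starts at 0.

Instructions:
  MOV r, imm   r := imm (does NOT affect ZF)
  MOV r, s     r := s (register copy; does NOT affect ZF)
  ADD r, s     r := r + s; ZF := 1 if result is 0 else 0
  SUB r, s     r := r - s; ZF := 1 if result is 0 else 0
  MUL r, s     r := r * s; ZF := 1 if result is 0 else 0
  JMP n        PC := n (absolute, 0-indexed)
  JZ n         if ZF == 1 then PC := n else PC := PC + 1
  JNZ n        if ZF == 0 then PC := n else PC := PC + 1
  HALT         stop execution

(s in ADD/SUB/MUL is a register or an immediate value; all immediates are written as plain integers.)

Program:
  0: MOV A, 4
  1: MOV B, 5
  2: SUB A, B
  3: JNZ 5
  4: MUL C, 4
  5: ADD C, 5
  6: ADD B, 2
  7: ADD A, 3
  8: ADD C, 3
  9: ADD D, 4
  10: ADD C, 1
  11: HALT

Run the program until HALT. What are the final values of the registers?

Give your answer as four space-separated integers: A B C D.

Step 1: PC=0 exec 'MOV A, 4'. After: A=4 B=0 C=0 D=0 ZF=0 PC=1
Step 2: PC=1 exec 'MOV B, 5'. After: A=4 B=5 C=0 D=0 ZF=0 PC=2
Step 3: PC=2 exec 'SUB A, B'. After: A=-1 B=5 C=0 D=0 ZF=0 PC=3
Step 4: PC=3 exec 'JNZ 5'. After: A=-1 B=5 C=0 D=0 ZF=0 PC=5
Step 5: PC=5 exec 'ADD C, 5'. After: A=-1 B=5 C=5 D=0 ZF=0 PC=6
Step 6: PC=6 exec 'ADD B, 2'. After: A=-1 B=7 C=5 D=0 ZF=0 PC=7
Step 7: PC=7 exec 'ADD A, 3'. After: A=2 B=7 C=5 D=0 ZF=0 PC=8
Step 8: PC=8 exec 'ADD C, 3'. After: A=2 B=7 C=8 D=0 ZF=0 PC=9
Step 9: PC=9 exec 'ADD D, 4'. After: A=2 B=7 C=8 D=4 ZF=0 PC=10
Step 10: PC=10 exec 'ADD C, 1'. After: A=2 B=7 C=9 D=4 ZF=0 PC=11
Step 11: PC=11 exec 'HALT'. After: A=2 B=7 C=9 D=4 ZF=0 PC=11 HALTED

Answer: 2 7 9 4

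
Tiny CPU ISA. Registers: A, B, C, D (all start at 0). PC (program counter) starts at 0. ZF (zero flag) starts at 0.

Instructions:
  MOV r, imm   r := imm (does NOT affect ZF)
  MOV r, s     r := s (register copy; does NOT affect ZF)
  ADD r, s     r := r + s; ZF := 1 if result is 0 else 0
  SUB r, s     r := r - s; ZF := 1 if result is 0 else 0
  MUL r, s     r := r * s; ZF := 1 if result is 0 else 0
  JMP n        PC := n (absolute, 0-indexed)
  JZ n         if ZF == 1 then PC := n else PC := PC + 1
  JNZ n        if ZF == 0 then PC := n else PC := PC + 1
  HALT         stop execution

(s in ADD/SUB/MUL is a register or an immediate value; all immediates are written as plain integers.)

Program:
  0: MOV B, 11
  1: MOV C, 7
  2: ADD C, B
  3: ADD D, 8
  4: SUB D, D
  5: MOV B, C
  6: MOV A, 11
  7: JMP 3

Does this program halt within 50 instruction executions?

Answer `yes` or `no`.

Answer: no

Derivation:
Step 1: PC=0 exec 'MOV B, 11'. After: A=0 B=11 C=0 D=0 ZF=0 PC=1
Step 2: PC=1 exec 'MOV C, 7'. After: A=0 B=11 C=7 D=0 ZF=0 PC=2
Step 3: PC=2 exec 'ADD C, B'. After: A=0 B=11 C=18 D=0 ZF=0 PC=3
Step 4: PC=3 exec 'ADD D, 8'. After: A=0 B=11 C=18 D=8 ZF=0 PC=4
Step 5: PC=4 exec 'SUB D, D'. After: A=0 B=11 C=18 D=0 ZF=1 PC=5
Step 6: PC=5 exec 'MOV B, C'. After: A=0 B=18 C=18 D=0 ZF=1 PC=6
Step 7: PC=6 exec 'MOV A, 11'. After: A=11 B=18 C=18 D=0 ZF=1 PC=7
Step 8: PC=7 exec 'JMP 3'. After: A=11 B=18 C=18 D=0 ZF=1 PC=3
Step 9: PC=3 exec 'ADD D, 8'. After: A=11 B=18 C=18 D=8 ZF=0 PC=4
Step 10: PC=4 exec 'SUB D, D'. After: A=11 B=18 C=18 D=0 ZF=1 PC=5
Step 11: PC=5 exec 'MOV B, C'. After: A=11 B=18 C=18 D=0 ZF=1 PC=6
Step 12: PC=6 exec 'MOV A, 11'. After: A=11 B=18 C=18 D=0 ZF=1 PC=7
State after step 12 equals state after step 7: the program is in a cycle of length 5 and will never halt.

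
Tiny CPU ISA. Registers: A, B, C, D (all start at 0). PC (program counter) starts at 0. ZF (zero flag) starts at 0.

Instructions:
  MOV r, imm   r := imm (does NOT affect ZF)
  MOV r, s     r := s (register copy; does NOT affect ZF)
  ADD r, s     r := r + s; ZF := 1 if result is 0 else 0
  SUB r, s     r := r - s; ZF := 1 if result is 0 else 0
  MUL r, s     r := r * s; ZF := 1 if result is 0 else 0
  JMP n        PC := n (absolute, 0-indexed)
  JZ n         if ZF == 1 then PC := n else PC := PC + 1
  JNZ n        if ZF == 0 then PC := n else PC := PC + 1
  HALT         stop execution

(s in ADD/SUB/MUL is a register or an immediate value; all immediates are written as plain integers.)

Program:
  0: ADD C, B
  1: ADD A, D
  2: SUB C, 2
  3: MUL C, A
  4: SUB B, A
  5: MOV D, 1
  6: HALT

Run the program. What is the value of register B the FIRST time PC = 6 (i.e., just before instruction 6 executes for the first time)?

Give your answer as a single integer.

Step 1: PC=0 exec 'ADD C, B'. After: A=0 B=0 C=0 D=0 ZF=1 PC=1
Step 2: PC=1 exec 'ADD A, D'. After: A=0 B=0 C=0 D=0 ZF=1 PC=2
Step 3: PC=2 exec 'SUB C, 2'. After: A=0 B=0 C=-2 D=0 ZF=0 PC=3
Step 4: PC=3 exec 'MUL C, A'. After: A=0 B=0 C=0 D=0 ZF=1 PC=4
Step 5: PC=4 exec 'SUB B, A'. After: A=0 B=0 C=0 D=0 ZF=1 PC=5
Step 6: PC=5 exec 'MOV D, 1'. After: A=0 B=0 C=0 D=1 ZF=1 PC=6
First time PC=6: B=0

0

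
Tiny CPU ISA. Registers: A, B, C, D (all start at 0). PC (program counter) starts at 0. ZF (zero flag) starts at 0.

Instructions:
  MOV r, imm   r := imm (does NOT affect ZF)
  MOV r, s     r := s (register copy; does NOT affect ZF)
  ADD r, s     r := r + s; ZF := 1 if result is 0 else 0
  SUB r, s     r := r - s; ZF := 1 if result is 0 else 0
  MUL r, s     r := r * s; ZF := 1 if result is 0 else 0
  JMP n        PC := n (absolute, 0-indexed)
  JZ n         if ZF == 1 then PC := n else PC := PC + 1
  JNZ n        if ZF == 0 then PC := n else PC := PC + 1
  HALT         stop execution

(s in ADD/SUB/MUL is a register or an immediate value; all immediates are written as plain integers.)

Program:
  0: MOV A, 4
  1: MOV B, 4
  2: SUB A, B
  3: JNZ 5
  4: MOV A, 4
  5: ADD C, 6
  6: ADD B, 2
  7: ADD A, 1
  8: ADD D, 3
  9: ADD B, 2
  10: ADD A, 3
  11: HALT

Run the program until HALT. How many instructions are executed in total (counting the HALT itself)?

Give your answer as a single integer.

Answer: 12

Derivation:
Step 1: PC=0 exec 'MOV A, 4'. After: A=4 B=0 C=0 D=0 ZF=0 PC=1
Step 2: PC=1 exec 'MOV B, 4'. After: A=4 B=4 C=0 D=0 ZF=0 PC=2
Step 3: PC=2 exec 'SUB A, B'. After: A=0 B=4 C=0 D=0 ZF=1 PC=3
Step 4: PC=3 exec 'JNZ 5'. After: A=0 B=4 C=0 D=0 ZF=1 PC=4
Step 5: PC=4 exec 'MOV A, 4'. After: A=4 B=4 C=0 D=0 ZF=1 PC=5
Step 6: PC=5 exec 'ADD C, 6'. After: A=4 B=4 C=6 D=0 ZF=0 PC=6
Step 7: PC=6 exec 'ADD B, 2'. After: A=4 B=6 C=6 D=0 ZF=0 PC=7
Step 8: PC=7 exec 'ADD A, 1'. After: A=5 B=6 C=6 D=0 ZF=0 PC=8
Step 9: PC=8 exec 'ADD D, 3'. After: A=5 B=6 C=6 D=3 ZF=0 PC=9
Step 10: PC=9 exec 'ADD B, 2'. After: A=5 B=8 C=6 D=3 ZF=0 PC=10
Step 11: PC=10 exec 'ADD A, 3'. After: A=8 B=8 C=6 D=3 ZF=0 PC=11
Step 12: PC=11 exec 'HALT'. After: A=8 B=8 C=6 D=3 ZF=0 PC=11 HALTED
Total instructions executed: 12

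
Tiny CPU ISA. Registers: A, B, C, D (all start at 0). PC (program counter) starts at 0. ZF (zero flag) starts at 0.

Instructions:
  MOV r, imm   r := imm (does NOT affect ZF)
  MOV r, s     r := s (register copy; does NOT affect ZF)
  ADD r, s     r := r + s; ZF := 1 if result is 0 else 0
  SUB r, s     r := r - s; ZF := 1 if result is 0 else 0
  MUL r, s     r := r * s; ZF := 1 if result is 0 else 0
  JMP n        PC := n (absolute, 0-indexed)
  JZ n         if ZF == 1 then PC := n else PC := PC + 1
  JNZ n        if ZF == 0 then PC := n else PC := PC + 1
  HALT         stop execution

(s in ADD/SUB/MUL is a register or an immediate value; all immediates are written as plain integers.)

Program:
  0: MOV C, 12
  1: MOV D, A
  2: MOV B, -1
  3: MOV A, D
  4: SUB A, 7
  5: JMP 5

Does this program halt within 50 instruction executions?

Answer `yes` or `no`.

Answer: no

Derivation:
Step 1: PC=0 exec 'MOV C, 12'. After: A=0 B=0 C=12 D=0 ZF=0 PC=1
Step 2: PC=1 exec 'MOV D, A'. After: A=0 B=0 C=12 D=0 ZF=0 PC=2
Step 3: PC=2 exec 'MOV B, -1'. After: A=0 B=-1 C=12 D=0 ZF=0 PC=3
Step 4: PC=3 exec 'MOV A, D'. After: A=0 B=-1 C=12 D=0 ZF=0 PC=4
Step 5: PC=4 exec 'SUB A, 7'. After: A=-7 B=-1 C=12 D=0 ZF=0 PC=5
Step 6: PC=5 exec 'JMP 5'. After: A=-7 B=-1 C=12 D=0 ZF=0 PC=5
State after step 6 equals state after step 5: the program is in a cycle of length 1 and will never halt.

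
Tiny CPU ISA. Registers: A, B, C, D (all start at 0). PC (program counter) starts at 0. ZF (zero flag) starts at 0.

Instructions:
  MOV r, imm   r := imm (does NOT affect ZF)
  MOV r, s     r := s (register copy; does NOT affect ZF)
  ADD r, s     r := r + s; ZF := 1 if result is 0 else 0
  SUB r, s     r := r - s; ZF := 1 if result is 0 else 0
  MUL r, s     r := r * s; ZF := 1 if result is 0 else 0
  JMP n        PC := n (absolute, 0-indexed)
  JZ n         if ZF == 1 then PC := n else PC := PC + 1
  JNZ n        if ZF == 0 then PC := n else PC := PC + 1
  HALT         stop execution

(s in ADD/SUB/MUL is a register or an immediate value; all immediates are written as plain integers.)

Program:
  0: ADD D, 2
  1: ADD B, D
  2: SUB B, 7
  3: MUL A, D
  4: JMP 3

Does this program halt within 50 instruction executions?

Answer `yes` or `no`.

Step 1: PC=0 exec 'ADD D, 2'. After: A=0 B=0 C=0 D=2 ZF=0 PC=1
Step 2: PC=1 exec 'ADD B, D'. After: A=0 B=2 C=0 D=2 ZF=0 PC=2
Step 3: PC=2 exec 'SUB B, 7'. After: A=0 B=-5 C=0 D=2 ZF=0 PC=3
Step 4: PC=3 exec 'MUL A, D'. After: A=0 B=-5 C=0 D=2 ZF=1 PC=4
Step 5: PC=4 exec 'JMP 3'. After: A=0 B=-5 C=0 D=2 ZF=1 PC=3
Step 6: PC=3 exec 'MUL A, D'. After: A=0 B=-5 C=0 D=2 ZF=1 PC=4
State after step 6 equals state after step 4: the program is in a cycle of length 2 and will never halt.

Answer: no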